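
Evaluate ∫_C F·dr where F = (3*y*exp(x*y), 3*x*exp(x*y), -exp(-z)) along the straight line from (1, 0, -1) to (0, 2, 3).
(1 - exp(4))*exp(-3)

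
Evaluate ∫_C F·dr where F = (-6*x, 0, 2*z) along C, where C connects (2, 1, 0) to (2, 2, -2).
4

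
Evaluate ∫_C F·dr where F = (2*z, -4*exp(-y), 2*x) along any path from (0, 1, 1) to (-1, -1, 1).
-2 + 8*sinh(1)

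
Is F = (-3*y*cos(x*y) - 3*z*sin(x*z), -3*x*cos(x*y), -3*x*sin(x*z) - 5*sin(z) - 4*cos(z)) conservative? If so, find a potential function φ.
Yes, F is conservative. φ = -4*sin(z) - 3*sin(x*y) + 5*cos(z) + 3*cos(x*z)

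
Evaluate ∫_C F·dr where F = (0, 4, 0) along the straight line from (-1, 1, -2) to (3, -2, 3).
-12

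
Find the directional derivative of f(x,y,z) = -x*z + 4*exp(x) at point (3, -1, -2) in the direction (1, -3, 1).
sqrt(11)*(-1 + 4*exp(3))/11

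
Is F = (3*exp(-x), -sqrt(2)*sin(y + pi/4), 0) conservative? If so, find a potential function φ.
Yes, F is conservative. φ = sqrt(2)*cos(y + pi/4) - 3*exp(-x)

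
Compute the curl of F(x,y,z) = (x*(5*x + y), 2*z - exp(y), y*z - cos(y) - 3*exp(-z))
(z + sin(y) - 2, 0, -x)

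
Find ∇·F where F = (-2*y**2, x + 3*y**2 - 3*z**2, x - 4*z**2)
6*y - 8*z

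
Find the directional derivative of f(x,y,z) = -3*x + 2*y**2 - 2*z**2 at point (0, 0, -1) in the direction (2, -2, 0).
-3*sqrt(2)/2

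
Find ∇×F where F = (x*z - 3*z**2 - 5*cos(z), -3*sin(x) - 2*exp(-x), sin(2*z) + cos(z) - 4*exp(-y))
(4*exp(-y), x - 6*z + 5*sin(z), -3*cos(x) + 2*exp(-x))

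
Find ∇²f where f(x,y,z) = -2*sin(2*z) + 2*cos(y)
8*sin(2*z) - 2*cos(y)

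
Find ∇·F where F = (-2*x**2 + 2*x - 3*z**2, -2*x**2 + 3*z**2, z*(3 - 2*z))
-4*x - 4*z + 5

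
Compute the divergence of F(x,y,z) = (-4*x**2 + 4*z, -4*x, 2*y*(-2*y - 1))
-8*x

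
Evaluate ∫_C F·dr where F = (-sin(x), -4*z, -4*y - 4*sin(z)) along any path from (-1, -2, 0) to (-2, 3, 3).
-40 + 4*cos(3) - cos(1) + cos(2)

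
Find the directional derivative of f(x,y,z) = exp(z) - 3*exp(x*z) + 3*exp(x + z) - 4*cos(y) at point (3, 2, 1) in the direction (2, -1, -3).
sqrt(14)*(-3*exp(4) - 3*E - 4*sin(2) + 21*exp(3))/14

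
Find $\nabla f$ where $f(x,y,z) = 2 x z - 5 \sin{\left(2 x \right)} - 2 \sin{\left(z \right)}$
(2*z - 10*cos(2*x), 0, 2*x - 2*cos(z))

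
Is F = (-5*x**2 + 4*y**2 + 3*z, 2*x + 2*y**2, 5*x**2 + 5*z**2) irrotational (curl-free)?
No, ∇×F = (0, 3 - 10*x, 2 - 8*y)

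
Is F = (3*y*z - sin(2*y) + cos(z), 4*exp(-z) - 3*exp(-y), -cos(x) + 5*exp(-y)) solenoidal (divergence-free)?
No, ∇·F = 3*exp(-y)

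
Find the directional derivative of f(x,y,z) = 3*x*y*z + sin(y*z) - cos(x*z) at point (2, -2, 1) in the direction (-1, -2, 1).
sqrt(6)*(-18 + sin(2) - 4*cos(2))/6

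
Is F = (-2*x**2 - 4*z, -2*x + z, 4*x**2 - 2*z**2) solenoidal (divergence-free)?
No, ∇·F = -4*x - 4*z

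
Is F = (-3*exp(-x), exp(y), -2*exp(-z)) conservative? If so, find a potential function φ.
Yes, F is conservative. φ = exp(y) + 2*exp(-z) + 3*exp(-x)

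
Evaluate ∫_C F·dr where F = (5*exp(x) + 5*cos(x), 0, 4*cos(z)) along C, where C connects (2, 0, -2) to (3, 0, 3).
-5*exp(2) - sin(2) + 9*sin(3) + 5*exp(3)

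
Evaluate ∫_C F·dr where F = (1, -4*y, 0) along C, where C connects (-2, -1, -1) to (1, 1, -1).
3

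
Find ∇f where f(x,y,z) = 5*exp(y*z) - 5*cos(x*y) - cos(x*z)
(5*y*sin(x*y) + z*sin(x*z), 5*x*sin(x*y) + 5*z*exp(y*z), x*sin(x*z) + 5*y*exp(y*z))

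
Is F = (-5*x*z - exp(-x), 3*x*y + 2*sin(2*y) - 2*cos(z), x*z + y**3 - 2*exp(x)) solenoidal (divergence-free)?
No, ∇·F = 4*x - 5*z + 4*cos(2*y) + exp(-x)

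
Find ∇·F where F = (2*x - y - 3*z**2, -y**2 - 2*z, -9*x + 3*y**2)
2 - 2*y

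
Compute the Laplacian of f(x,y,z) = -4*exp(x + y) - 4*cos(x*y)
4*x**2*cos(x*y) + 4*y**2*cos(x*y) - 8*exp(x + y)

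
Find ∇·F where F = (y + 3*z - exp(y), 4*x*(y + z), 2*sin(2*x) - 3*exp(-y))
4*x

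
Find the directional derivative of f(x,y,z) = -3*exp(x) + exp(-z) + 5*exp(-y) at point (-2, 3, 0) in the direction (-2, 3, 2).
sqrt(17)*(-2*exp(3) - 15 + 6*E)*exp(-3)/17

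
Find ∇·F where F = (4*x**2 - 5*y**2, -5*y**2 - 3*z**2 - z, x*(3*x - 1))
8*x - 10*y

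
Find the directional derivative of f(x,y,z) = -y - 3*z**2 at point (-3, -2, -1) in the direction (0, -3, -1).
-3*sqrt(10)/10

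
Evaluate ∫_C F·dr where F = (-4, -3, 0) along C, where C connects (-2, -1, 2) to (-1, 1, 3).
-10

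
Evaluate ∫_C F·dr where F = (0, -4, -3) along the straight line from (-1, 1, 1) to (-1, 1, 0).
3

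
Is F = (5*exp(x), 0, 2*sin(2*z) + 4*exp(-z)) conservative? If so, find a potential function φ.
Yes, F is conservative. φ = 5*exp(x) - cos(2*z) - 4*exp(-z)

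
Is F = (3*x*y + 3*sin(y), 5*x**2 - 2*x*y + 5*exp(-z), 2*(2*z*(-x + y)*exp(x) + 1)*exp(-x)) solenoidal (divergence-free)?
No, ∇·F = -6*x + 7*y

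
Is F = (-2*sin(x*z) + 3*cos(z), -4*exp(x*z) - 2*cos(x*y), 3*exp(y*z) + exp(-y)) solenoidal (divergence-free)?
No, ∇·F = 2*x*sin(x*y) + 3*y*exp(y*z) - 2*z*cos(x*z)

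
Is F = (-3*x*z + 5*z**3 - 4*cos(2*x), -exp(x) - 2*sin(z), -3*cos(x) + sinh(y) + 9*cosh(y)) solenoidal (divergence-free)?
No, ∇·F = -3*z + 8*sin(2*x)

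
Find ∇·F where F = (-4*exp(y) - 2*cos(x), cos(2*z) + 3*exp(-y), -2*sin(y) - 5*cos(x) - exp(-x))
2*sin(x) - 3*exp(-y)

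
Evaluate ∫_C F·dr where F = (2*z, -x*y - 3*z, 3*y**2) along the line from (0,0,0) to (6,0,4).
24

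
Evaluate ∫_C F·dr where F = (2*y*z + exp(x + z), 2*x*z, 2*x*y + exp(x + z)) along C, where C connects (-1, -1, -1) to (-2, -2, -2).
-14 - exp(-2) + exp(-4)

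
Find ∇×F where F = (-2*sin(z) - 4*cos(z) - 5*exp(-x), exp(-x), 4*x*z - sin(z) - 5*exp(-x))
(0, -4*z + 4*sin(z) - 2*cos(z) - 5*exp(-x), -exp(-x))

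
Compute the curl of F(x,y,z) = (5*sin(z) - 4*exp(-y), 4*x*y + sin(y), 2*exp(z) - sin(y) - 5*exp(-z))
(-cos(y), 5*cos(z), 4*y - 4*exp(-y))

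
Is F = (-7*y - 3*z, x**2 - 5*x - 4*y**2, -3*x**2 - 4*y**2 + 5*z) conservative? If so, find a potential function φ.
No, ∇×F = (-8*y, 6*x - 3, 2*x + 2) ≠ 0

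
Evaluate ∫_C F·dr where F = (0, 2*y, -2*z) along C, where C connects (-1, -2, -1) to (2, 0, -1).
-4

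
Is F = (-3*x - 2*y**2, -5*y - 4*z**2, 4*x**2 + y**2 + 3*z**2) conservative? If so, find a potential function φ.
No, ∇×F = (2*y + 8*z, -8*x, 4*y) ≠ 0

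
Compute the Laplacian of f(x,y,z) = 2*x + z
0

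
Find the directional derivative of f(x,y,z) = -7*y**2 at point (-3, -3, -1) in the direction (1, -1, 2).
-7*sqrt(6)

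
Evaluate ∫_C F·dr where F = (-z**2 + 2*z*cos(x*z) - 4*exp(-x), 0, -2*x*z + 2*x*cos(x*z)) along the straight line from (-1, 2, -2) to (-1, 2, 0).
-4 - 2*sin(2)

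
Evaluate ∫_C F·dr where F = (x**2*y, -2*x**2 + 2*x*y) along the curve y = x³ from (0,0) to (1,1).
-37/210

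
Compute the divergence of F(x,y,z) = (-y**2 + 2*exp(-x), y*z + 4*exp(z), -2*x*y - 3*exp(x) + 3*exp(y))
z - 2*exp(-x)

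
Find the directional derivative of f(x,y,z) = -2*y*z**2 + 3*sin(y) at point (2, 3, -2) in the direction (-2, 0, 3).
72*sqrt(13)/13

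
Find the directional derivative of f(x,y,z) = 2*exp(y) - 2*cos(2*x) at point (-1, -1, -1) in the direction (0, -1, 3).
-sqrt(10)*exp(-1)/5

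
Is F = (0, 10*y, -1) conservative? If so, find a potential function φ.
Yes, F is conservative. φ = 5*y**2 - z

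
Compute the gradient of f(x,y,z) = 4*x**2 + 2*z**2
(8*x, 0, 4*z)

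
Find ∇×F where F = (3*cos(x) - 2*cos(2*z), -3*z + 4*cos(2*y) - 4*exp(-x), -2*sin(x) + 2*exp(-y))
(3 - 2*exp(-y), 4*sin(2*z) + 2*cos(x), 4*exp(-x))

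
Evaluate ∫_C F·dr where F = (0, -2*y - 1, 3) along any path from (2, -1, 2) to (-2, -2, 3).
1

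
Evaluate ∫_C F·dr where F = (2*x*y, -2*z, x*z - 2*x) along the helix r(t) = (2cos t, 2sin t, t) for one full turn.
0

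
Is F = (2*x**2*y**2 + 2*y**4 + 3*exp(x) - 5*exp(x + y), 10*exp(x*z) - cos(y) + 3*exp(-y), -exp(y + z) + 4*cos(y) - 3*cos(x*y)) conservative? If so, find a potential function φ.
No, ∇×F = (-10*x*exp(x*z) + 3*x*sin(x*y) - exp(y + z) - 4*sin(y), -3*y*sin(x*y), -4*x**2*y - 8*y**3 + 10*z*exp(x*z) + 5*exp(x + y)) ≠ 0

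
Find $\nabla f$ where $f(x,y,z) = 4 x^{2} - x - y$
(8*x - 1, -1, 0)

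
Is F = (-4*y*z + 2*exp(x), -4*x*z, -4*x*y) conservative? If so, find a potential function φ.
Yes, F is conservative. φ = -4*x*y*z + 2*exp(x)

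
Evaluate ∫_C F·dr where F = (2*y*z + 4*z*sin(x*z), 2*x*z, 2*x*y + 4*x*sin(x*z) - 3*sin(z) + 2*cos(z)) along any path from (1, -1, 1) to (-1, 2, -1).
6 - 4*sin(1)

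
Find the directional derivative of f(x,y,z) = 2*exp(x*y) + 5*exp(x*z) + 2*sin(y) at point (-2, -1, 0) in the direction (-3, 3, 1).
2*sqrt(19)*(-3*exp(2) - 5 + 3*cos(1))/19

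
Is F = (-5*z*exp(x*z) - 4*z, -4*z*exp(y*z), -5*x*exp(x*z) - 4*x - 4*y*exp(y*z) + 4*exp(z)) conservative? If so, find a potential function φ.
Yes, F is conservative. φ = -4*x*z + 4*exp(z) - 5*exp(x*z) - 4*exp(y*z)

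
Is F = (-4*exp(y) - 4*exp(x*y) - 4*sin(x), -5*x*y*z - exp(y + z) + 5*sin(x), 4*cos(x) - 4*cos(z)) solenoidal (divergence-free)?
No, ∇·F = -5*x*z - 4*y*exp(x*y) - exp(y + z) + 4*sin(z) - 4*cos(x)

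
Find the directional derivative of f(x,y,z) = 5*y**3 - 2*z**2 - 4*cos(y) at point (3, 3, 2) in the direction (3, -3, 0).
-sqrt(2)*(4*sin(3) + 135)/2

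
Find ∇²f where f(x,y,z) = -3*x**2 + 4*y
-6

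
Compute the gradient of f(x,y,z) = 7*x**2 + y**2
(14*x, 2*y, 0)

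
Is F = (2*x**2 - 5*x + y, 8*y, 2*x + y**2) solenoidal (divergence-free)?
No, ∇·F = 4*x + 3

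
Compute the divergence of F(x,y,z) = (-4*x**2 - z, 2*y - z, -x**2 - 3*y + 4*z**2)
-8*x + 8*z + 2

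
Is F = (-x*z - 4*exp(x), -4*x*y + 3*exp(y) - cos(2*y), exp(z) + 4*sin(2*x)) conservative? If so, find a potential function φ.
No, ∇×F = (0, -x - 8*cos(2*x), -4*y) ≠ 0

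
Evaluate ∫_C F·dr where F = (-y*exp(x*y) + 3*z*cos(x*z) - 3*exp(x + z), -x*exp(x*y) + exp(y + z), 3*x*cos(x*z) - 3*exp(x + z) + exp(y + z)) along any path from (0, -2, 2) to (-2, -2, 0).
((3 - exp(2))*exp(4) - 2)*exp(-2)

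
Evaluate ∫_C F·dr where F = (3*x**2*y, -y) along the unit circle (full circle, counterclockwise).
-3*pi/4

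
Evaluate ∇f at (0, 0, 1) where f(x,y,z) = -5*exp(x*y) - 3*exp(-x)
(3, 0, 0)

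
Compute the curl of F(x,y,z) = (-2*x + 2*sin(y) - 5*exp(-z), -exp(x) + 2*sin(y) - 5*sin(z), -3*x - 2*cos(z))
(5*cos(z), 3 + 5*exp(-z), -exp(x) - 2*cos(y))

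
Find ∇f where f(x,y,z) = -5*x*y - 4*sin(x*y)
(-y*(4*cos(x*y) + 5), -x*(4*cos(x*y) + 5), 0)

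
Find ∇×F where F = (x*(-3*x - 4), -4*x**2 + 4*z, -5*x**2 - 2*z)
(-4, 10*x, -8*x)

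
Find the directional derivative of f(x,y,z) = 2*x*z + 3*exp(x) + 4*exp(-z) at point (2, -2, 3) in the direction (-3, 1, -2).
sqrt(14)*(-9*exp(5) - 26*exp(3) + 8)*exp(-3)/14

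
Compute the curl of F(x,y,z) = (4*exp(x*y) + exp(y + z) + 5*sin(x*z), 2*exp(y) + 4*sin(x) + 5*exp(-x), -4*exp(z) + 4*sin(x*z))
(0, 5*x*cos(x*z) - 4*z*cos(x*z) + exp(y + z), -4*x*exp(x*y) - exp(y + z) + 4*cos(x) - 5*exp(-x))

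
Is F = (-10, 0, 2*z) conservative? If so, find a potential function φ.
Yes, F is conservative. φ = -10*x + z**2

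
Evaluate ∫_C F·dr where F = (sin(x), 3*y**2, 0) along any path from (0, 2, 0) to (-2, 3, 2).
20 - cos(2)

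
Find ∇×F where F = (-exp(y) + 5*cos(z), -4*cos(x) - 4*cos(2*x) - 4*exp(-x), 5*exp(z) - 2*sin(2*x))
(0, -5*sin(z) + 4*cos(2*x), exp(y) + 4*sin(x) + 8*sin(2*x) + 4*exp(-x))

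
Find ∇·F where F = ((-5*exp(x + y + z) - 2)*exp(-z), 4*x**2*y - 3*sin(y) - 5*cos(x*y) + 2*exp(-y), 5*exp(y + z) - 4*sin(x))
4*x**2 + 5*x*sin(x*y) - 5*exp(x + y) + 5*exp(y + z) - 3*cos(y) - 2*exp(-y)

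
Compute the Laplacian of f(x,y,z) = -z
0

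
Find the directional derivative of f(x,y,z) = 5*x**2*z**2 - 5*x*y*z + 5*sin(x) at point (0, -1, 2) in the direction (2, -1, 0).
6*sqrt(5)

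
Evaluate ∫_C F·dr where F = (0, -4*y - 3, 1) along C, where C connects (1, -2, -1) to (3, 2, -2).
-13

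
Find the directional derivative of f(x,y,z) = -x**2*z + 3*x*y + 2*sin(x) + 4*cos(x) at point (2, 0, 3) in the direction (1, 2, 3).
sqrt(14)*(-6 - 2*sin(2) + cos(2))/7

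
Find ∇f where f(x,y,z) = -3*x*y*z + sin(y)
(-3*y*z, -3*x*z + cos(y), -3*x*y)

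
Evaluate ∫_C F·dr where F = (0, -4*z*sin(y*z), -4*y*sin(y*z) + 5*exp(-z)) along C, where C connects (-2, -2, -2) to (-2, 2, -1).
-5*E + 4*cos(2) - 4*cos(4) + 5*exp(2)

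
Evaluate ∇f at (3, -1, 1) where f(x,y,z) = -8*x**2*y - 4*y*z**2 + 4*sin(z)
(48, -76, 4*cos(1) + 8)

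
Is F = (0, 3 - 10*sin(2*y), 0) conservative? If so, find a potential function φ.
Yes, F is conservative. φ = 3*y + 5*cos(2*y)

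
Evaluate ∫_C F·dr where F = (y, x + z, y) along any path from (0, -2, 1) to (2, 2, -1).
4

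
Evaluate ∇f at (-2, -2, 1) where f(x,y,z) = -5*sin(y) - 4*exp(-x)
(4*exp(2), -5*cos(2), 0)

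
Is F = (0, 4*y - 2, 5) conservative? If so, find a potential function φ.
Yes, F is conservative. φ = 2*y**2 - 2*y + 5*z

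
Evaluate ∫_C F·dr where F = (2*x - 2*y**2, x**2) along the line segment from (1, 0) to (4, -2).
-7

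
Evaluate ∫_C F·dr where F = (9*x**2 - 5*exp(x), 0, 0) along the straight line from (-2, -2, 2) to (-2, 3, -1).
0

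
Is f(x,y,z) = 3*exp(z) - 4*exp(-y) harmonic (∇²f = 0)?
No, ∇²f = 3*exp(z) - 4*exp(-y)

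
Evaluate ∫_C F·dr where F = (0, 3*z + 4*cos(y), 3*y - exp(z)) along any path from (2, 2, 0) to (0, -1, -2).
-4*sin(2) - 4*sin(1) - exp(-2) + 7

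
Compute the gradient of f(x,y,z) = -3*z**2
(0, 0, -6*z)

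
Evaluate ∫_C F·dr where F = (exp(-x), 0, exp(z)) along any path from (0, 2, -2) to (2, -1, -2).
1 - exp(-2)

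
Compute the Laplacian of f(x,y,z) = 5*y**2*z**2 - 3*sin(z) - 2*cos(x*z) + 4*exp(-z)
2*x**2*cos(x*z) + 10*y**2 + 2*z**2*cos(x*z) + 10*z**2 + 3*sin(z) + 4*exp(-z)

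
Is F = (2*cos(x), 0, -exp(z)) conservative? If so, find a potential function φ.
Yes, F is conservative. φ = -exp(z) + 2*sin(x)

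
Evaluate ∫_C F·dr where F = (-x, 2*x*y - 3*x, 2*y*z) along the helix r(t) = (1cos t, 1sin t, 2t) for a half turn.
4/3 + 13*pi/2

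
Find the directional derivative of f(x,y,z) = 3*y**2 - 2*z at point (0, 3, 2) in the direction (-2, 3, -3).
30*sqrt(22)/11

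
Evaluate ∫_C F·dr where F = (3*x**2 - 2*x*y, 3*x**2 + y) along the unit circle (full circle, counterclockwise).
0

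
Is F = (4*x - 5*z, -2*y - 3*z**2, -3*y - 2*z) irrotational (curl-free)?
No, ∇×F = (6*z - 3, -5, 0)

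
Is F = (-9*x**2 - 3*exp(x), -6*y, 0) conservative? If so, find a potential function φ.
Yes, F is conservative. φ = -3*x**3 - 3*y**2 - 3*exp(x)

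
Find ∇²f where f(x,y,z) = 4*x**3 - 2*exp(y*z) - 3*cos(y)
24*x - 2*y**2*exp(y*z) - 2*z**2*exp(y*z) + 3*cos(y)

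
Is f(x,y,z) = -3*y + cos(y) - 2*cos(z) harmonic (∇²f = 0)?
No, ∇²f = -cos(y) + 2*cos(z)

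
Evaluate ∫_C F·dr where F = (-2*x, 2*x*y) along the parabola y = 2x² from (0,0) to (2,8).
492/5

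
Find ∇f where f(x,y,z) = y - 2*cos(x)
(2*sin(x), 1, 0)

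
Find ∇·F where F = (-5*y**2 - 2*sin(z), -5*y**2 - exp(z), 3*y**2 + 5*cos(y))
-10*y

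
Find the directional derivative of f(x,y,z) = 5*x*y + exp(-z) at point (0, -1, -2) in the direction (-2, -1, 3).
sqrt(14)*(10 - 3*exp(2))/14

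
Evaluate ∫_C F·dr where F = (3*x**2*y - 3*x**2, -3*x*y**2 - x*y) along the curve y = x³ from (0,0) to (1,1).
-64/35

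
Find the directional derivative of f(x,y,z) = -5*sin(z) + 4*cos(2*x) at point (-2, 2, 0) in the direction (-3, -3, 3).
-sqrt(3)*(8*sin(4) + 5)/3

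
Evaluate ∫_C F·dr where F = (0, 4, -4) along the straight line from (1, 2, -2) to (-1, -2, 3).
-36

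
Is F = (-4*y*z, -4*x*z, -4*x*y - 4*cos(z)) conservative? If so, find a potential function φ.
Yes, F is conservative. φ = -4*x*y*z - 4*sin(z)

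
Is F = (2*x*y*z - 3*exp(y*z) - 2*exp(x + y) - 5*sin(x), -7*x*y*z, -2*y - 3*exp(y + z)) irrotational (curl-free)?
No, ∇×F = (7*x*y - 3*exp(y + z) - 2, y*(2*x - 3*exp(y*z)), -2*x*z - 7*y*z + 3*z*exp(y*z) + 2*exp(x + y))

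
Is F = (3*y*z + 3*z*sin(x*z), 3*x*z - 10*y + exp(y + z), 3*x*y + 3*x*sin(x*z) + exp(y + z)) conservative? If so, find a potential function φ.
Yes, F is conservative. φ = 3*x*y*z - 5*y**2 + exp(y + z) - 3*cos(x*z)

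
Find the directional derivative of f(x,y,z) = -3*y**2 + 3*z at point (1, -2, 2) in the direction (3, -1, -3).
-21*sqrt(19)/19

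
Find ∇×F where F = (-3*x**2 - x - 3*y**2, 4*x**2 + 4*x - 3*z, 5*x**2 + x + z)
(3, -10*x - 1, 8*x + 6*y + 4)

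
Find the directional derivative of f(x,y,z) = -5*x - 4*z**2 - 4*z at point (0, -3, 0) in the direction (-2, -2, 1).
2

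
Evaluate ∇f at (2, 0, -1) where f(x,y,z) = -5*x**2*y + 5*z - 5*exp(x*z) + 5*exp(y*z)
(5*exp(-2), -25, 5 - 10*exp(-2))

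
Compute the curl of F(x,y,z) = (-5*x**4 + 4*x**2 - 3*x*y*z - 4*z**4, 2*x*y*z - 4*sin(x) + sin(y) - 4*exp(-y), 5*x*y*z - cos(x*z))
(x*(-2*y + 5*z), -3*x*y - 5*y*z - 16*z**3 - z*sin(x*z), 3*x*z + 2*y*z - 4*cos(x))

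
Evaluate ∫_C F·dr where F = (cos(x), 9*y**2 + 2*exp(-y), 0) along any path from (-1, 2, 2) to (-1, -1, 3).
-27 - 2*E + 2*exp(-2)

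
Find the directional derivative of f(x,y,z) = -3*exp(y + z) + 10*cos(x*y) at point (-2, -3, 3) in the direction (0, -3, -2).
15*sqrt(13)*(1 - 4*sin(6))/13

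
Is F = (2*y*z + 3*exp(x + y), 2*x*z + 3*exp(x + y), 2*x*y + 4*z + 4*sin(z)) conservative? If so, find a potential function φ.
Yes, F is conservative. φ = 2*x*y*z + 2*z**2 + 3*exp(x + y) - 4*cos(z)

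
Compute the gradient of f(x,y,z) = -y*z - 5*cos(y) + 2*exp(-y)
(0, -z + 5*sin(y) - 2*exp(-y), -y)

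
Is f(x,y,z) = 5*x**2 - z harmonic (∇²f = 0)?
No, ∇²f = 10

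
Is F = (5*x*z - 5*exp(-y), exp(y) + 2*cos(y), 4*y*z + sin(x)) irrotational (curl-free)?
No, ∇×F = (4*z, 5*x - cos(x), -5*exp(-y))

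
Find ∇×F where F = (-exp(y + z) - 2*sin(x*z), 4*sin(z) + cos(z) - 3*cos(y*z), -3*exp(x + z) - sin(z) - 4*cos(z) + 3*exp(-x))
(-3*y*sin(y*z) + sin(z) - 4*cos(z), ((-2*x*cos(x*z) + 3*exp(x + z) - exp(y + z))*exp(x) + 3)*exp(-x), exp(y + z))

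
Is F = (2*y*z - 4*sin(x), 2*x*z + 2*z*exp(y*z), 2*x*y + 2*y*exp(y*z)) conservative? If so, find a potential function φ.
Yes, F is conservative. φ = 2*x*y*z + 2*exp(y*z) + 4*cos(x)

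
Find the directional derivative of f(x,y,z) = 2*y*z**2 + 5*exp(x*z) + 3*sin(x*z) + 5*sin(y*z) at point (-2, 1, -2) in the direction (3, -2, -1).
sqrt(14)*(-20*exp(4) - 8 + 15*cos(2) - 12*cos(4))/14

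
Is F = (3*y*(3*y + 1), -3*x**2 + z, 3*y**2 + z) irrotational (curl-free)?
No, ∇×F = (6*y - 1, 0, -6*x - 18*y - 3)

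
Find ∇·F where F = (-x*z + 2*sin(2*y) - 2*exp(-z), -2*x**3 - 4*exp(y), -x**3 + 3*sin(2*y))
-z - 4*exp(y)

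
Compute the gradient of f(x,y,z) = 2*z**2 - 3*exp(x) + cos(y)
(-3*exp(x), -sin(y), 4*z)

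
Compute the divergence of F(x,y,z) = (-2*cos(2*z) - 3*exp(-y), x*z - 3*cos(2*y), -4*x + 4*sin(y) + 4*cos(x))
6*sin(2*y)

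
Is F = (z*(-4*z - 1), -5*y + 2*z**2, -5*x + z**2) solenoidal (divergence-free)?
No, ∇·F = 2*z - 5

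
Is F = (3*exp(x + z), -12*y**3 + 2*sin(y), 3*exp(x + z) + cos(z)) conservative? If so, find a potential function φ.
Yes, F is conservative. φ = -3*y**4 + 3*exp(x + z) + sin(z) - 2*cos(y)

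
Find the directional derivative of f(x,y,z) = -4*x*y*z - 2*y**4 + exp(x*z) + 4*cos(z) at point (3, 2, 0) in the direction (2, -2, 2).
43*sqrt(3)/3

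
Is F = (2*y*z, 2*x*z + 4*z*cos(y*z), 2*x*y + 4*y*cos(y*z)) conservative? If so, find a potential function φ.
Yes, F is conservative. φ = 2*x*y*z + 4*sin(y*z)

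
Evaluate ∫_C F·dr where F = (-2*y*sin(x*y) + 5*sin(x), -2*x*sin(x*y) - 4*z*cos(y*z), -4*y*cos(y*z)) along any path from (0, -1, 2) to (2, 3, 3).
-4*sin(2) - 4*sin(9) + 2*cos(6) - 5*cos(2) + 3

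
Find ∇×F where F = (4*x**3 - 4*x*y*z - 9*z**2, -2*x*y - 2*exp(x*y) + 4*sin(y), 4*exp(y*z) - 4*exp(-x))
(4*z*exp(y*z), -4*x*y - 18*z - 4*exp(-x), 4*x*z - 2*y*exp(x*y) - 2*y)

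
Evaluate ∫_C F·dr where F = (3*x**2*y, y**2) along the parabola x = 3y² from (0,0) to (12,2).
62264/21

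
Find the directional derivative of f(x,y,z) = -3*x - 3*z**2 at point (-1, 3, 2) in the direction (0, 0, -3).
12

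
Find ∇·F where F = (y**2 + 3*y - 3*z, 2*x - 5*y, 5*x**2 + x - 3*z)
-8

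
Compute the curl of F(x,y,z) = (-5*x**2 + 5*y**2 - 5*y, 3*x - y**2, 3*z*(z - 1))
(0, 0, 8 - 10*y)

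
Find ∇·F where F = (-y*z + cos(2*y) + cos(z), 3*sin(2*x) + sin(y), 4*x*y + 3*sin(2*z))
cos(y) + 6*cos(2*z)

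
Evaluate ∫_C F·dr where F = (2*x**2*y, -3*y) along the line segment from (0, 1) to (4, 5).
404/3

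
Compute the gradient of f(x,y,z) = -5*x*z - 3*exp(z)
(-5*z, 0, -5*x - 3*exp(z))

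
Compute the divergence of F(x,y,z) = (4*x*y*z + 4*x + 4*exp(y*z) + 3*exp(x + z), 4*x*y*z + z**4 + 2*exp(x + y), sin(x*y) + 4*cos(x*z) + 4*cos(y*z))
4*x*z - 4*x*sin(x*z) + 4*y*z - 4*y*sin(y*z) + 2*exp(x + y) + 3*exp(x + z) + 4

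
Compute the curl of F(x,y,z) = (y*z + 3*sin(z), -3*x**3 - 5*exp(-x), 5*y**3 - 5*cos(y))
(15*y**2 + 5*sin(y), y + 3*cos(z), -9*x**2 - z + 5*exp(-x))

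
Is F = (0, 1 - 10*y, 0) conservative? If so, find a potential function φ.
Yes, F is conservative. φ = y*(1 - 5*y)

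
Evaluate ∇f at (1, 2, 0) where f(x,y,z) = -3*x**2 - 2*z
(-6, 0, -2)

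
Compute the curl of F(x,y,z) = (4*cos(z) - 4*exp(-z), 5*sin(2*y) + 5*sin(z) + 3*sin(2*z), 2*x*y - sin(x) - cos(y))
(2*x + sin(y) - 5*cos(z) - 6*cos(2*z), -2*y - 4*sin(z) + cos(x) + 4*exp(-z), 0)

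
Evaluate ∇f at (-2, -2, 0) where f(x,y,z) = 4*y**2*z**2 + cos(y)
(0, sin(2), 0)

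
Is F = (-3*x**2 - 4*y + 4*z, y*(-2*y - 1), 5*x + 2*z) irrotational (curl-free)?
No, ∇×F = (0, -1, 4)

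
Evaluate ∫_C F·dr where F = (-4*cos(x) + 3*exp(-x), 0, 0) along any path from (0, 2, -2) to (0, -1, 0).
0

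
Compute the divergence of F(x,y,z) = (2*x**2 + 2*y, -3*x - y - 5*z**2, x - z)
4*x - 2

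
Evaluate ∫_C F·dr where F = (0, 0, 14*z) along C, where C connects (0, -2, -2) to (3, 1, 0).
-28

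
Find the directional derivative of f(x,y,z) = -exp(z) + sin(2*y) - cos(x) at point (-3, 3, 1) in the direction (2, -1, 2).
-2*E/3 - 2*cos(6)/3 - 2*sin(3)/3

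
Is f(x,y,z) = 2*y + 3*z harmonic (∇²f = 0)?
Yes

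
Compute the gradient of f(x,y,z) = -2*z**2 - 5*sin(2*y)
(0, -10*cos(2*y), -4*z)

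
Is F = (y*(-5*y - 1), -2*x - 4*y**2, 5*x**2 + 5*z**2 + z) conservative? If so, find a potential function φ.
No, ∇×F = (0, -10*x, 10*y - 1) ≠ 0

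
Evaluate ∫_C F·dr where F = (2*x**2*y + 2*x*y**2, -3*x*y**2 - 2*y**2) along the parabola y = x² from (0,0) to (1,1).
-83/105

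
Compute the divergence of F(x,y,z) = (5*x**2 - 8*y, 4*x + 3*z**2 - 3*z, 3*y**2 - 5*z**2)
10*x - 10*z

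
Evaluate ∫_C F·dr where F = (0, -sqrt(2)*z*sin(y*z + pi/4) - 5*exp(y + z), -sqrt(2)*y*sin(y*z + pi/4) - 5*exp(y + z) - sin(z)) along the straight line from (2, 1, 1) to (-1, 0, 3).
-5*exp(3) - 2*cos(1) + cos(3) + sin(1) + 1 + 5*exp(2)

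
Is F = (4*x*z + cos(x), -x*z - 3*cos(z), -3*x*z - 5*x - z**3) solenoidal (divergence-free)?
No, ∇·F = -3*x - 3*z**2 + 4*z - sin(x)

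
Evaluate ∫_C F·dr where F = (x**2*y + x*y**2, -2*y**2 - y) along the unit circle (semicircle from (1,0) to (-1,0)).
-pi/8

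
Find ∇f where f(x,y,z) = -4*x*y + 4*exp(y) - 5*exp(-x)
(-4*y + 5*exp(-x), -4*x + 4*exp(y), 0)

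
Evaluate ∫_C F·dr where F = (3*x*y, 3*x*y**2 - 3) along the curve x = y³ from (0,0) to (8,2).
1334/7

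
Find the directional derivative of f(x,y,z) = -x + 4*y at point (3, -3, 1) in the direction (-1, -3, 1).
-sqrt(11)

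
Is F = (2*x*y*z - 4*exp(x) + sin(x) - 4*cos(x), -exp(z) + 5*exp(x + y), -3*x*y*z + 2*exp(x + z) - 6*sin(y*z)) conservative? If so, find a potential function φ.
No, ∇×F = (-3*x*z - 6*z*cos(y*z) + exp(z), 2*x*y + 3*y*z - 2*exp(x + z), -2*x*z + 5*exp(x + y)) ≠ 0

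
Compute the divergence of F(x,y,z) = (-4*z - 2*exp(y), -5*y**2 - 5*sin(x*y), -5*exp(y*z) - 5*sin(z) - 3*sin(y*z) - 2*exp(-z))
-5*x*cos(x*y) - 5*y*exp(y*z) - 3*y*cos(y*z) - 10*y - 5*cos(z) + 2*exp(-z)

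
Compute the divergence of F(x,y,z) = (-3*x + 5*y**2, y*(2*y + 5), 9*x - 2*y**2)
4*y + 2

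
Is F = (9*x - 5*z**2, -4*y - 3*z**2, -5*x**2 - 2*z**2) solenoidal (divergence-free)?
No, ∇·F = 5 - 4*z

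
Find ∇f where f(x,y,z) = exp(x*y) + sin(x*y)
(y*(exp(x*y) + cos(x*y)), x*(exp(x*y) + cos(x*y)), 0)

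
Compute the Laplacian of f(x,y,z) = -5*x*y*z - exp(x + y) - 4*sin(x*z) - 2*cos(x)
4*x**2*sin(x*z) + 4*z**2*sin(x*z) - 2*exp(x + y) + 2*cos(x)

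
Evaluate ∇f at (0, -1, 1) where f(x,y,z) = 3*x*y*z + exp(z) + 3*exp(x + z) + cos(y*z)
(-3 + 3*E, sin(1), -sin(1) + 4*E)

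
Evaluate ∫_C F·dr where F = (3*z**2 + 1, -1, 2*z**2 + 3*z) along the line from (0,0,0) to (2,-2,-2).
38/3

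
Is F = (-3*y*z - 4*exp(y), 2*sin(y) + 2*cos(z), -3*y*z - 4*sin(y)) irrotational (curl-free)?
No, ∇×F = (-3*z + 2*sin(z) - 4*cos(y), -3*y, 3*z + 4*exp(y))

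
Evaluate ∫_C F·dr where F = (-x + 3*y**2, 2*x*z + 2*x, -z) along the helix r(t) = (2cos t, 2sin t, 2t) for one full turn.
8*pi*(1 + pi)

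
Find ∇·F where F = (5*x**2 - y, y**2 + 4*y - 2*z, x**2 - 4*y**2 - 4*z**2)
10*x + 2*y - 8*z + 4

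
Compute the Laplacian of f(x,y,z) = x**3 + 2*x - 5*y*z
6*x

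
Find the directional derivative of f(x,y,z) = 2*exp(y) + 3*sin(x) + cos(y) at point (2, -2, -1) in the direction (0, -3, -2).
-3*sqrt(13)*(2 + exp(2)*sin(2))*exp(-2)/13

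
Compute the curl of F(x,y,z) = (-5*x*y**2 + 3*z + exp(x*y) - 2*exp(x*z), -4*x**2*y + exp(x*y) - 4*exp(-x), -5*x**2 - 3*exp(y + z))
(-3*exp(y + z), -2*x*exp(x*z) + 10*x + 3, 2*x*y - x*exp(x*y) + y*exp(x*y) + 4*exp(-x))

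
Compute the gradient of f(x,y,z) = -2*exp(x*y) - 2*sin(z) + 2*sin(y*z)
(-2*y*exp(x*y), -2*x*exp(x*y) + 2*z*cos(y*z), 2*y*cos(y*z) - 2*cos(z))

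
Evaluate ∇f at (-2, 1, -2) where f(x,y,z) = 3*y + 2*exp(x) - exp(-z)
(2*exp(-2), 3, exp(2))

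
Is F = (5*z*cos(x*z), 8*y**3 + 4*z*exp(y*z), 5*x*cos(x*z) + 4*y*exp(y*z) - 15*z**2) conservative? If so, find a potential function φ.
Yes, F is conservative. φ = 2*y**4 - 5*z**3 + 4*exp(y*z) + 5*sin(x*z)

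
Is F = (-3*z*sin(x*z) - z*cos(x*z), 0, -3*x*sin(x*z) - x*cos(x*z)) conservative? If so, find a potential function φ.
Yes, F is conservative. φ = -sin(x*z) + 3*cos(x*z)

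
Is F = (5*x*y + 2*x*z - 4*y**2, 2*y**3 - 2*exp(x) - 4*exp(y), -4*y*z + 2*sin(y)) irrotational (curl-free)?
No, ∇×F = (-4*z + 2*cos(y), 2*x, -5*x + 8*y - 2*exp(x))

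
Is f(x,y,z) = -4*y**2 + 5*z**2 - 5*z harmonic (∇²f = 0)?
No, ∇²f = 2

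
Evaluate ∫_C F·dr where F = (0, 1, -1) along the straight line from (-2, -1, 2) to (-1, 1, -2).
6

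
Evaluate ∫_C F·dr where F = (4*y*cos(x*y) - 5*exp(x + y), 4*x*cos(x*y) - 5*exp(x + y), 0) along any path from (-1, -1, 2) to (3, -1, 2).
-5*exp(2) - 4*sin(1) - 4*sin(3) + 5*exp(-2)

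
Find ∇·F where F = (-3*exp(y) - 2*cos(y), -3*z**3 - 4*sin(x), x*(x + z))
x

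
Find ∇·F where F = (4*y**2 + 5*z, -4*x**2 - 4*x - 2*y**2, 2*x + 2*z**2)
-4*y + 4*z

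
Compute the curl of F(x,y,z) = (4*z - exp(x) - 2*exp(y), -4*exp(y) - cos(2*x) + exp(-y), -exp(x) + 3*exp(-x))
(0, exp(x) + 4 + 3*exp(-x), 2*exp(y) + 2*sin(2*x))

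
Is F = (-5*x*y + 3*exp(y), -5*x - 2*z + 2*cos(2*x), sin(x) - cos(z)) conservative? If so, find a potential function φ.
No, ∇×F = (2, -cos(x), 5*x - 3*exp(y) - 4*sin(2*x) - 5) ≠ 0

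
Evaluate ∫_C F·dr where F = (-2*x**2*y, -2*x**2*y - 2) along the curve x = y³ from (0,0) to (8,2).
-3412/5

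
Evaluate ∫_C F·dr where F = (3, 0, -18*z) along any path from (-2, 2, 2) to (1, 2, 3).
-36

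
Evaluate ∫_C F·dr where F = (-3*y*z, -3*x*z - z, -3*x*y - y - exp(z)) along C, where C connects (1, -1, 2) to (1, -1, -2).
-16 + 2*sinh(2)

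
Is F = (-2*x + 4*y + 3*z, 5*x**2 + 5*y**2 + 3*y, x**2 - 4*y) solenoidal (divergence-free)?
No, ∇·F = 10*y + 1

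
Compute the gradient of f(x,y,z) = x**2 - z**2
(2*x, 0, -2*z)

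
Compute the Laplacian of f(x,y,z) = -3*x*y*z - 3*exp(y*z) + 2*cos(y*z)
(-y**2 - z**2)*(3*exp(y*z) + 2*cos(y*z))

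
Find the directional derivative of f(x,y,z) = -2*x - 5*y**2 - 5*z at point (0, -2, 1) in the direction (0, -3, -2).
-50*sqrt(13)/13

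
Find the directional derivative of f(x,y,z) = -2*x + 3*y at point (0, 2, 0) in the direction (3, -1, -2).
-9*sqrt(14)/14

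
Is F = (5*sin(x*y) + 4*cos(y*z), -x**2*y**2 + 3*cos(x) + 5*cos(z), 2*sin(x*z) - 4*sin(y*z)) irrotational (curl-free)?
No, ∇×F = (-4*z*cos(y*z) + 5*sin(z), -4*y*sin(y*z) - 2*z*cos(x*z), -2*x*y**2 - 5*x*cos(x*y) + 4*z*sin(y*z) - 3*sin(x))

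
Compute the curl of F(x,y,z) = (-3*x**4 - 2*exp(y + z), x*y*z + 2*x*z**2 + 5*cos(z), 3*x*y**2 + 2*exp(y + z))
(5*x*y - 4*x*z + 2*exp(y + z) + 5*sin(z), -3*y**2 - 2*exp(y + z), y*z + 2*z**2 + 2*exp(y + z))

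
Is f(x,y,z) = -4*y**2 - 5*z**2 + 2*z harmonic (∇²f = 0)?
No, ∇²f = -18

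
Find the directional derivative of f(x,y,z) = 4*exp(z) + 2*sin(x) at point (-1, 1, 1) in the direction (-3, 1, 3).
6*sqrt(19)*(-cos(1) + 2*E)/19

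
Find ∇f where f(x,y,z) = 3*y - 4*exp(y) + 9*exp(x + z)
(9*exp(x + z), 3 - 4*exp(y), 9*exp(x + z))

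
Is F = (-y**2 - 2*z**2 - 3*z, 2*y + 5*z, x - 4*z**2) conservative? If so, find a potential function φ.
No, ∇×F = (-5, -4*z - 4, 2*y) ≠ 0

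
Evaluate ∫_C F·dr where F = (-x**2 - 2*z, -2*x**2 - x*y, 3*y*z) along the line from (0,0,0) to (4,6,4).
-160/3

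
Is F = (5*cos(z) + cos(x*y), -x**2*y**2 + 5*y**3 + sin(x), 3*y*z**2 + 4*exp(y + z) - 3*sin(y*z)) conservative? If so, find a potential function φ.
No, ∇×F = (3*z**2 - 3*z*cos(y*z) + 4*exp(y + z), -5*sin(z), -2*x*y**2 + x*sin(x*y) + cos(x)) ≠ 0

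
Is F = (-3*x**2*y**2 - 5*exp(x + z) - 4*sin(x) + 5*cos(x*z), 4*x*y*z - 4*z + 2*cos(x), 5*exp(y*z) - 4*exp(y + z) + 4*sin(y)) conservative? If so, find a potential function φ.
No, ∇×F = (-4*x*y + 5*z*exp(y*z) - 4*exp(y + z) + 4*cos(y) + 4, -5*x*sin(x*z) - 5*exp(x + z), 6*x**2*y + 4*y*z - 2*sin(x)) ≠ 0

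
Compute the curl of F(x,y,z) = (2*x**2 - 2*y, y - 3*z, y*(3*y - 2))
(6*y + 1, 0, 2)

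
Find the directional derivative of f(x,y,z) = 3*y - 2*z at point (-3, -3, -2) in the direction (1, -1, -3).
3*sqrt(11)/11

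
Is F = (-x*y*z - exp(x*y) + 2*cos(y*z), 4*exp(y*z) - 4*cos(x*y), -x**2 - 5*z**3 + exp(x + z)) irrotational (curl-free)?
No, ∇×F = (-4*y*exp(y*z), -x*y + 2*x - 2*y*sin(y*z) - exp(x + z), x*z + x*exp(x*y) + 4*y*sin(x*y) + 2*z*sin(y*z))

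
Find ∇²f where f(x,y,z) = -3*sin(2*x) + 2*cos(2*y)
12*sin(2*x) - 8*cos(2*y)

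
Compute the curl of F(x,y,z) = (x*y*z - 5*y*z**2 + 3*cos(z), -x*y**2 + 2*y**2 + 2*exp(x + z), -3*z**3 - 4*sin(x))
(-2*exp(x + z), x*y - 10*y*z - 3*sin(z) + 4*cos(x), -x*z - y**2 + 5*z**2 + 2*exp(x + z))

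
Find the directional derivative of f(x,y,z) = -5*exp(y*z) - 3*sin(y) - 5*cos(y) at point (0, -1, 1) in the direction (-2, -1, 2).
cos(1) + 5*sin(1)/3 + 5*exp(-1)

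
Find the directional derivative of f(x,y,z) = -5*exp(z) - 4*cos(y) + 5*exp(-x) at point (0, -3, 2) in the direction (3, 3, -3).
sqrt(3)*(-5 - 4*sin(3) + 5*exp(2))/3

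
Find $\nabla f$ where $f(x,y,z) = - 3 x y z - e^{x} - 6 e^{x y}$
(-3*y*z - 6*y*exp(x*y) - exp(x), 3*x*(-z - 2*exp(x*y)), -3*x*y)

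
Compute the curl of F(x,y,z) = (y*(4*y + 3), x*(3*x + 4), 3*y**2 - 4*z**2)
(6*y, 0, 6*x - 8*y + 1)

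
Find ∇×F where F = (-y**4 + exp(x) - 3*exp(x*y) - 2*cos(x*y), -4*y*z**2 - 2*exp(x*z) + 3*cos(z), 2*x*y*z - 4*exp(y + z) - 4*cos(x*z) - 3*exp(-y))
(2*x*z + 2*x*exp(x*z) + 8*y*z - 4*exp(y + z) + 3*sin(z) + 3*exp(-y), -2*z*(y + 2*sin(x*z)), 3*x*exp(x*y) - 2*x*sin(x*y) + 4*y**3 - 2*z*exp(x*z))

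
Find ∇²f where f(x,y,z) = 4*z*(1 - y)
0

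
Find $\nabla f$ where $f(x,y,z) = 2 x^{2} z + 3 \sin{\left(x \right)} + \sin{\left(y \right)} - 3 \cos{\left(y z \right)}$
(4*x*z + 3*cos(x), 3*z*sin(y*z) + cos(y), 2*x**2 + 3*y*sin(y*z))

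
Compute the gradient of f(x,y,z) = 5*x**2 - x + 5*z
(10*x - 1, 0, 5)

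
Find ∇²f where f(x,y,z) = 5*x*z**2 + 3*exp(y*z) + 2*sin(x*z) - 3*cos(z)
-2*x**2*sin(x*z) + 10*x + 3*y**2*exp(y*z) + 3*z**2*exp(y*z) - 2*z**2*sin(x*z) + 3*cos(z)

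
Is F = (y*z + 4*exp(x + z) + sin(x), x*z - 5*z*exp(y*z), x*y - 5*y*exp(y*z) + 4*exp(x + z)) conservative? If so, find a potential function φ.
Yes, F is conservative. φ = x*y*z - 5*exp(y*z) + 4*exp(x + z) - cos(x)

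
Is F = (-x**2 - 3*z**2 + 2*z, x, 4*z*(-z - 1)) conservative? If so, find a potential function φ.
No, ∇×F = (0, 2 - 6*z, 1) ≠ 0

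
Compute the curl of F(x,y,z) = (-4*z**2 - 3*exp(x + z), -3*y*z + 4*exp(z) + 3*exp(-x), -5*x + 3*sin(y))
(3*y - 4*exp(z) + 3*cos(y), -8*z - 3*exp(x + z) + 5, -3*exp(-x))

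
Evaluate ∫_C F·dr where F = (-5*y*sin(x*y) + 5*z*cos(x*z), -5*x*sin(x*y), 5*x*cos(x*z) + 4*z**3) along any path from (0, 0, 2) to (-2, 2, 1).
-20 - 5*sin(2) + 5*cos(4)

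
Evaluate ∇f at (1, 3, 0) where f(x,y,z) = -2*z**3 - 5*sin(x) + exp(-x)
(-5*cos(1) - exp(-1), 0, 0)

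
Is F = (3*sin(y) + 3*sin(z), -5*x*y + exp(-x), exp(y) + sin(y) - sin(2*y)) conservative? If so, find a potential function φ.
No, ∇×F = (exp(y) + cos(y) - 2*cos(2*y), 3*cos(z), -5*y - 3*cos(y) - exp(-x)) ≠ 0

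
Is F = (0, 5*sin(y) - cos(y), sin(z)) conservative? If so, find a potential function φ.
Yes, F is conservative. φ = -sin(y) - 5*cos(y) - cos(z)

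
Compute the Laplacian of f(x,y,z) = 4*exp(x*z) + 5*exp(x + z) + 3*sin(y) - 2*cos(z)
4*x**2*exp(x*z) + 4*z**2*exp(x*z) + 10*exp(x + z) - 3*sin(y) + 2*cos(z)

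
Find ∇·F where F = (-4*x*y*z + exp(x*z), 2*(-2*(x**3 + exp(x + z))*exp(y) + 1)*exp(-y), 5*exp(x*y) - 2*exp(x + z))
-4*y*z + z*exp(x*z) - 2*exp(x + z) - 2*exp(-y)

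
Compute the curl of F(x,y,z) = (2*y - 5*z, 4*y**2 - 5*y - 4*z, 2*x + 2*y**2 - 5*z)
(4*y + 4, -7, -2)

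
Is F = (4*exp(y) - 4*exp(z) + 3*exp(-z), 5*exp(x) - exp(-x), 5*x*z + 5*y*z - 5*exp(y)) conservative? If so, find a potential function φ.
No, ∇×F = (5*z - 5*exp(y), -5*z - sinh(z) - 7*cosh(z), 5*exp(x) - 4*exp(y) + exp(-x)) ≠ 0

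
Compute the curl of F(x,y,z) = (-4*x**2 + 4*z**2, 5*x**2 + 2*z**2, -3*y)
(-4*z - 3, 8*z, 10*x)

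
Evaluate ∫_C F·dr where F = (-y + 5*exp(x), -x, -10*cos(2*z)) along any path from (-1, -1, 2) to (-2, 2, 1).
-5*sin(2) + 5*sin(4) - 5*exp(-1) + 5*exp(-2) + 5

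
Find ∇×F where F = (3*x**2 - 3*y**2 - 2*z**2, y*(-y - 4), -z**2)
(0, -4*z, 6*y)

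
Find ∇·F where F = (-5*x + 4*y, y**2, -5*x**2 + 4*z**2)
2*y + 8*z - 5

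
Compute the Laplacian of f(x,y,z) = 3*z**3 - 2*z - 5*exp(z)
18*z - 5*exp(z)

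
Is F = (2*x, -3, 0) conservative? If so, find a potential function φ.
Yes, F is conservative. φ = x**2 - 3*y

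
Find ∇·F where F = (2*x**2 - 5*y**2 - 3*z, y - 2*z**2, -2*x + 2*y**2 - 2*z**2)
4*x - 4*z + 1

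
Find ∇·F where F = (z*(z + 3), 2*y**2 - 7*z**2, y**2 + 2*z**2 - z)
4*y + 4*z - 1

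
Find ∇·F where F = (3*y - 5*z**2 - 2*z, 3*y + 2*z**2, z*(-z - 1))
2 - 2*z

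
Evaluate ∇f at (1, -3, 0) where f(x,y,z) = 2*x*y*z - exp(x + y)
(-exp(-2), -exp(-2), -6)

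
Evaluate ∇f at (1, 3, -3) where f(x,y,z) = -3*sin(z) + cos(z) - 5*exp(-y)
(0, 5*exp(-3), sin(3) - 3*cos(3))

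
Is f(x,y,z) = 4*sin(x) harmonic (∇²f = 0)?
No, ∇²f = -4*sin(x)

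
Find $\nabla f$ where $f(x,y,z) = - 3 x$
(-3, 0, 0)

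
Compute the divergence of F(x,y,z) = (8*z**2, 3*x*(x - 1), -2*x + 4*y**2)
0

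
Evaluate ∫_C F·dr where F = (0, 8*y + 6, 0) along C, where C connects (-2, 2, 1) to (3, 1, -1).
-18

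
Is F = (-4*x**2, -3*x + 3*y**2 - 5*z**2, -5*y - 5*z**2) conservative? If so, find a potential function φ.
No, ∇×F = (10*z - 5, 0, -3) ≠ 0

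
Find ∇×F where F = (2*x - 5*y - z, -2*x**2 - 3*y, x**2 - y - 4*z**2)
(-1, -2*x - 1, 5 - 4*x)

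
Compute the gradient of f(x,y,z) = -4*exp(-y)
(0, 4*exp(-y), 0)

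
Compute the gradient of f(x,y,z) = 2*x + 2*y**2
(2, 4*y, 0)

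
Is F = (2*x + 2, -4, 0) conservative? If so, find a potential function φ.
Yes, F is conservative. φ = x**2 + 2*x - 4*y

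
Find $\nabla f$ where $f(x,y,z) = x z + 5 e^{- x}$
(z - 5*exp(-x), 0, x)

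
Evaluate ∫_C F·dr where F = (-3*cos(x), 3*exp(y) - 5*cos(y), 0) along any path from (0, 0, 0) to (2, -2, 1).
-3 + 3*exp(-2) + 2*sin(2)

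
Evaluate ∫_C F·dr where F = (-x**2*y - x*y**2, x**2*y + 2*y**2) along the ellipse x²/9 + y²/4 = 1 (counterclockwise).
27*pi/2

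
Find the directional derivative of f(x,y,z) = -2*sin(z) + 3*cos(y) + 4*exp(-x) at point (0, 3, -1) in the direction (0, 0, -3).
2*cos(1)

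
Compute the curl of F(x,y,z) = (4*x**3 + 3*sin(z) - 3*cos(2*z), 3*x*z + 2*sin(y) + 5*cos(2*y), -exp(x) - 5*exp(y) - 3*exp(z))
(-3*x - 5*exp(y), exp(x) + 6*sin(2*z) + 3*cos(z), 3*z)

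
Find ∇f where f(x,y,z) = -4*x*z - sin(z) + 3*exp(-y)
(-4*z, -3*exp(-y), -4*x - cos(z))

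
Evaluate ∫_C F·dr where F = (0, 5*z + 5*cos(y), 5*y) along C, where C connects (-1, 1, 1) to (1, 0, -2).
-5 - 5*sin(1)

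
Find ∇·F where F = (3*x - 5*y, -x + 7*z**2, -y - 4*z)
-1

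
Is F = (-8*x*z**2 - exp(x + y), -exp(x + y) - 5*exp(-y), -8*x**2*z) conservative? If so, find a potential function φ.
Yes, F is conservative. φ = -4*x**2*z**2 - exp(x + y) + 5*exp(-y)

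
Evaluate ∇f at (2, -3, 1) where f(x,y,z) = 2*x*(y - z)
(-8, 4, -4)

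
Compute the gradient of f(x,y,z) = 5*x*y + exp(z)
(5*y, 5*x, exp(z))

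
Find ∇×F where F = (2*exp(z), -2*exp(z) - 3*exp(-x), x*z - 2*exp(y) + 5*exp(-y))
(-2*exp(y) + 2*exp(z) - 5*exp(-y), -z + 2*exp(z), 3*exp(-x))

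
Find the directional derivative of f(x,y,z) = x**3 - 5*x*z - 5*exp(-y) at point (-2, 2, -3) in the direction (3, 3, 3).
sqrt(3)*(5 + 37*exp(2))*exp(-2)/3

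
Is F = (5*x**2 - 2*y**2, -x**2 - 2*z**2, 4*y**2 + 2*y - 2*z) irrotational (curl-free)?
No, ∇×F = (8*y + 4*z + 2, 0, -2*x + 4*y)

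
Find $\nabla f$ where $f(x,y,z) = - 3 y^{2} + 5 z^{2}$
(0, -6*y, 10*z)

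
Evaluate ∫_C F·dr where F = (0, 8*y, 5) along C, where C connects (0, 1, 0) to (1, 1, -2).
-10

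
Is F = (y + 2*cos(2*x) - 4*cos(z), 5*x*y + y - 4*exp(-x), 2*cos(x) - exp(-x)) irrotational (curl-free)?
No, ∇×F = (0, 2*sin(x) + 4*sin(z) - exp(-x), 5*y - 1 + 4*exp(-x))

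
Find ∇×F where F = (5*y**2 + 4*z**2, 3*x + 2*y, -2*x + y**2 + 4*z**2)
(2*y, 8*z + 2, 3 - 10*y)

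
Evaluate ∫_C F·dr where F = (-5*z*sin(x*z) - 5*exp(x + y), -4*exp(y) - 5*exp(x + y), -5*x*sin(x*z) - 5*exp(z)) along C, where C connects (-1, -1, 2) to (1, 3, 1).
-5*exp(4) - 4*exp(3) - 5*E + 5*exp(-2) + 4*exp(-1) - 5*cos(2) + 5*cos(1) + 5*exp(2)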